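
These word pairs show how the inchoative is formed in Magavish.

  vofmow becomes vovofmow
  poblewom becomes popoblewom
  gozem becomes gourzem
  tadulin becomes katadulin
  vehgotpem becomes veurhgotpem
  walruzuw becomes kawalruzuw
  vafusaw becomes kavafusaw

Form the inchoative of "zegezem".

vehgotpem and poblewom both end in -m yet inflect differently (veurhgotpem, popoblewom), so the final letter is not what conditions the rule; the last vowel is.
"zegezem" has last vowel 'e'. The stems whose last vowel is 'e' (vehgotpem → veurhgotpem, gozem → gourzem) insert -ur- after the first vowel.
The other patterns: stems whose last vowel is 'o' repeat the first consonant+vowel as a prefix; stems whose last vowel is 'a', 'i' or 'u' add the prefix ka-.
So zegezem → zeurgezem.

zeurgezem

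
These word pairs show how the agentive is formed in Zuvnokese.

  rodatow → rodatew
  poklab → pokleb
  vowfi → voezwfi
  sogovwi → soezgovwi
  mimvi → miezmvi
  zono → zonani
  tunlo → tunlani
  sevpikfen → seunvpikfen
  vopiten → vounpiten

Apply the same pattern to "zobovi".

rodatow and zono both have last vowel 'o' yet inflect differently (rodatew, zonani), so the last vowel is not what conditions the rule; the final letter is.
"zobovi" ends in -i. The stems ending in -i (vowfi → voezwfi, sogovwi → soezgovwi, mimvi → miezmvi) insert -ez- after the first vowel.
So zobovi → zoezbovi.

zoezbovi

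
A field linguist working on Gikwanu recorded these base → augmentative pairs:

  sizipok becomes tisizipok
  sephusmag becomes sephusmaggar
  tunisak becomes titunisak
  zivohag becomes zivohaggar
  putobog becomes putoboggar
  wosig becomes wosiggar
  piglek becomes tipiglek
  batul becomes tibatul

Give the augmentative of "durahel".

tidurahel

sephusmag and tunisak both have last vowel 'a' yet inflect differently (sephusmaggar, titunisak), so the last vowel is not what conditions the rule; the final letter is.
"durahel" ends in -l. The one such stem in the data (batul → tibatul) adds the prefix ti-, so the same rule applies.
The other pattern: stems ending in -g double the final consonant and add -ar.
So durahel → tidurahel.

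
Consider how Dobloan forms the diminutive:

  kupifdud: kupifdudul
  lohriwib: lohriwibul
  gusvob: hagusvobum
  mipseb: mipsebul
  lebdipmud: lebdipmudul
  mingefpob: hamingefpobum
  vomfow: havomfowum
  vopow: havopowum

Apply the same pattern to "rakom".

harakomum

gusvob and lohriwib both end in -b yet inflect differently (hagusvobum, lohriwibul), so the final letter is not what conditions the rule; the last vowel is.
"rakom" has last vowel 'o'. The stems whose last vowel is 'o' (gusvob → hagusvobum, mingefpob → hamingefpobum, vopow → havopowum) add ha- … -um around the stem.
The other pattern: stems whose last vowel is 'e', 'i' or 'u' add -ul.
So rakom → harakomum.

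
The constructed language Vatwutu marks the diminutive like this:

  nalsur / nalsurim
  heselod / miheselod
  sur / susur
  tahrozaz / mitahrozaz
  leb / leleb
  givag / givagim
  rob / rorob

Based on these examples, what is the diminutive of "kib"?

kikib

"kib" has 1 vowel. The stems with 1 vowel (leb → leleb, rob → rorob, sur → susur) repeat the first consonant+vowel as a prefix.
The other patterns: stems with 2 vowels add -im; stems with 3 vowels add the prefix mi-.
So kib → kikib.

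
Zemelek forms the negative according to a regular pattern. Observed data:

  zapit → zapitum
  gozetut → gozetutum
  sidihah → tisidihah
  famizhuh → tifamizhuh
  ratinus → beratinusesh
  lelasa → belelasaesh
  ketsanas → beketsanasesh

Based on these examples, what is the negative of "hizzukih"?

gozetut and famizhuh both have last vowel 'u' yet inflect differently (gozetutum, tifamizhuh), so the last vowel is not what conditions the rule; the final letter is.
"hizzukih" ends in -h. The stems ending in -h (sidihah → tisidihah, famizhuh → tifamizhuh) add the prefix ti-.
So hizzukih → tihizzukih.

tihizzukih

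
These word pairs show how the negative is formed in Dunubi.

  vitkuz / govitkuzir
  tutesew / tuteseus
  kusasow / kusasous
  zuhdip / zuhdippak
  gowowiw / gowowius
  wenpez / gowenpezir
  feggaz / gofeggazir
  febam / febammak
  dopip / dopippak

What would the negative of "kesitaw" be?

wenpez and tutesew both have last vowel 'e' yet inflect differently (gowenpezir, tuteseus), so the last vowel is not what conditions the rule; the final letter is.
"kesitaw" ends in -w. The stems ending in -w (gowowiw → gowowius, tutesew → tuteseus, kusasow → kusasous) drop the final letter and add -us.
So kesitaw → kesitaus.

kesitaus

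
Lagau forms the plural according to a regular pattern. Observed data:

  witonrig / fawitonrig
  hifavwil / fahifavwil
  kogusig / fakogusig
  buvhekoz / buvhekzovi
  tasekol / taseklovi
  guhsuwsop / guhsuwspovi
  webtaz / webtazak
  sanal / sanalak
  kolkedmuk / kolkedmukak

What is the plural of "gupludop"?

hifavwil and tasekol both end in -l yet inflect differently (fahifavwil, taseklovi), so the final letter is not what conditions the rule; the last vowel is.
"gupludop" has last vowel 'o'. The stems whose last vowel is 'o' (buvhekoz → buvhekzovi, tasekol → taseklovi, guhsuwsop → guhsuwspovi) delete the last vowel and add -ovi.
So gupludop → gupludpovi.

gupludpovi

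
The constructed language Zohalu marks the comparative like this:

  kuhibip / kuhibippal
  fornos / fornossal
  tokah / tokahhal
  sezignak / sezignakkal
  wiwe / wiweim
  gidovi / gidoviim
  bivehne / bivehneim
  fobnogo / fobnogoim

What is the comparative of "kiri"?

"kiri" ends in a vowel. The stems ending in a vowel (wiwe → wiweim, gidovi → gidoviim, bivehne → bivehneim) add -im.
The other pattern: stems ending in a consonant double the final consonant and add -al.
So kiri → kiriim.

kiriim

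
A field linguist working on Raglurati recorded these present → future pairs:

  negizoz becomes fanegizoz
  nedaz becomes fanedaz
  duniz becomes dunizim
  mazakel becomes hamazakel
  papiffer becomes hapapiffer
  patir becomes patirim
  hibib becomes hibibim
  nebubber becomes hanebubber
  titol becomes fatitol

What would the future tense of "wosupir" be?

wosupirim

papiffer and patir both end in -r yet inflect differently (hapapiffer, patirim), so the final letter is not what conditions the rule; the last vowel is.
"wosupir" has last vowel 'i'. The stems whose last vowel is 'i' (duniz → dunizim, patir → patirim, hibib → hibibim) add -im.
So wosupir → wosupirim.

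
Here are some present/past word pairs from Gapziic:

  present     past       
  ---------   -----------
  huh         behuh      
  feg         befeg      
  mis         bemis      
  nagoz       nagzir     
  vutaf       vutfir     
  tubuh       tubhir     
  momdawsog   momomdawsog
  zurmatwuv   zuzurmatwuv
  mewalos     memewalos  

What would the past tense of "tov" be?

betov

huh and tubuh both end in -h yet inflect differently (behuh, tubhir), so the final letter is not what conditions the rule; the number of vowels is.
"tov" has 1 vowel. The stems with 1 vowel (huh → behuh, feg → befeg, mis → bemis) add the prefix be-.
So tov → betov.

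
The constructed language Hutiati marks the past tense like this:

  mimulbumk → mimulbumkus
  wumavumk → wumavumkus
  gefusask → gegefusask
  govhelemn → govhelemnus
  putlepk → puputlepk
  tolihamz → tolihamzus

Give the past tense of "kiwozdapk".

"kiwozdapk" has second-to-last letter 'p'. The one such stem in the data (putlepk → puputlepk) repeats the first consonant+vowel as a prefix (as does gefusask), so the same rule applies.
So kiwozdapk → kikiwozdapk.

kikiwozdapk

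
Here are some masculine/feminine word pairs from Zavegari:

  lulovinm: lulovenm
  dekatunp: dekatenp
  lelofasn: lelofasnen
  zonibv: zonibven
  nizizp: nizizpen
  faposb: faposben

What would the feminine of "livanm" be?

dekatunp and nizizp both end in -p yet inflect differently (dekatenp, nizizpen), so the final letter is not what conditions the rule; the second-to-last letter is.
"livanm" has second-to-last letter 'n'. The stems whose second-to-last letter is 'n' (lulovinm → lulovenm, dekatunp → dekatenp) change the last vowel to 'e'.
The other pattern: stems whose second-to-last letter is 'b', 's' or 'z' add -en.
So livanm → livenm.

livenm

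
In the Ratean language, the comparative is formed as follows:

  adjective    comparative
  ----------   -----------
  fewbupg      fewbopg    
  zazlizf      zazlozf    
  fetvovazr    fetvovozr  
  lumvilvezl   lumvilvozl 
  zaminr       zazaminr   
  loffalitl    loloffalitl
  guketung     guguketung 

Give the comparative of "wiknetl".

"wiknetl" has second-to-last letter 't'. The one such stem in the data (loffalitl → loloffalitl) repeats the first consonant+vowel as a prefix (as do zaminr, guketung), so the same rule applies.
The other pattern: stems whose second-to-last letter is 'p' or 'z' change the last vowel to 'o'.
So wiknetl → wiwiknetl.

wiwiknetl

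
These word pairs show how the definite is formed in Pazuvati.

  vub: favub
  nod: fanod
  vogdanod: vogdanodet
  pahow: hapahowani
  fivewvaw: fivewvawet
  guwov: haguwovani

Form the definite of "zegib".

nod and vogdanod both end in -d yet inflect differently (fanod, vogdanodet), so the final letter is not what conditions the rule; the number of vowels is.
"zegib" has 2 vowels. The stems with 2 vowels (guwov → haguwovani, pahow → hapahowani) add ha- … -ani around the stem.
The other patterns: stems with 1 vowel add the prefix fa-; stems with 3 vowels add -et.
So zegib → hazegibani.

hazegibani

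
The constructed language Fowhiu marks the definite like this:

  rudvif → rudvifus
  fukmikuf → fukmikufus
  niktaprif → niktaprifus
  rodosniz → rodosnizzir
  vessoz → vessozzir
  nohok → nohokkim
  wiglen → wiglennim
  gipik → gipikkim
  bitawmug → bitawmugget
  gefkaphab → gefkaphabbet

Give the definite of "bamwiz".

bamwizzir

rudvif and rodosniz both have last vowel 'i' yet inflect differently (rudvifus, rodosnizzir), so the last vowel is not what conditions the rule; the final letter is.
"bamwiz" ends in -z. The stems ending in -z (rodosniz → rodosnizzir, vessoz → vessozzir) double the final consonant and add -ir.
The other patterns: stems ending in -f add -us; stems ending in -k or -n double the final consonant and add -im; stems ending in -b or -g double the final consonant and add -et.
So bamwiz → bamwizzir.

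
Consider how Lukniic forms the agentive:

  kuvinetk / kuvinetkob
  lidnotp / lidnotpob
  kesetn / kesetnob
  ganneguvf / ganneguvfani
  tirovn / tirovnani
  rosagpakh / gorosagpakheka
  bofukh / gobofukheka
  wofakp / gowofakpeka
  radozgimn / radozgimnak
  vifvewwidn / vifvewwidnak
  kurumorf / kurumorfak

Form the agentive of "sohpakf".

gosohpakfeka

kesetn and tirovn both end in -n yet inflect differently (kesetnob, tirovnani), so the final letter is not what conditions the rule; the second-to-last letter is.
"sohpakf" has second-to-last letter 'k'. The stems whose second-to-last letter is 'k' (rosagpakh → gorosagpakheka, bofukh → gobofukheka, wofakp → gowofakpeka) add go- … -eka around the stem.
So sohpakf → gosohpakfeka.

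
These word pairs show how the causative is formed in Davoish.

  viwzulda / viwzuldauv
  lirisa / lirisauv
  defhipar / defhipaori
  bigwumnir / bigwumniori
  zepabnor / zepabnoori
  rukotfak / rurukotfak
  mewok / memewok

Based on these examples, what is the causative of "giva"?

givauv

viwzulda and defhipar both have last vowel 'a' yet inflect differently (viwzuldauv, defhipaori), so the last vowel is not what conditions the rule; the final letter is.
"giva" ends in -a. The stems ending in -a (viwzulda → viwzuldauv, lirisa → lirisauv) add -uv.
The other patterns: stems ending in -r drop the final letter and add -ori; stems ending in -k repeat the first consonant+vowel as a prefix.
So giva → givauv.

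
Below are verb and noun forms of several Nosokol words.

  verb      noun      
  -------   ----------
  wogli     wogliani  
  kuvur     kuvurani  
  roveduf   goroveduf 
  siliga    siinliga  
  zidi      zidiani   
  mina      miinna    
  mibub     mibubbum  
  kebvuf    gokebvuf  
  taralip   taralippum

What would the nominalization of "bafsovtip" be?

bafsovtippum

kebvuf and mibub both have last vowel 'u' yet inflect differently (gokebvuf, mibubbum), so the last vowel is not what conditions the rule; the final letter is.
"bafsovtip" ends in -p. The one such stem in the data (taralip → taralippum) doubles the final consonant and adds -um (as does mibub), so the same rule applies.
The other patterns: stems ending in -a insert -in- after the first vowel; stems ending in -f add the prefix go-; stems ending in -i or -r add -ani.
So bafsovtip → bafsovtippum.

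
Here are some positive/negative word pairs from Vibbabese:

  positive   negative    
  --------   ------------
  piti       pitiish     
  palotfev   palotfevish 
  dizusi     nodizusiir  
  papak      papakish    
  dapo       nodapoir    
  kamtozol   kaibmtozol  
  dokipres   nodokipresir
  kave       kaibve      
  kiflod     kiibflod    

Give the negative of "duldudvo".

dizusi and piti both end in -i yet inflect differently (nodizusiir, pitiish), so the final letter is not what conditions the rule; the first letter is.
"duldudvo" begins with d-. The stems beginning with d- (dizusi → nodizusiir, dokipres → nodokipresir, dapo → nodapoir) add no- … -ir around the stem.
So duldudvo → noduldudvoir.

noduldudvoir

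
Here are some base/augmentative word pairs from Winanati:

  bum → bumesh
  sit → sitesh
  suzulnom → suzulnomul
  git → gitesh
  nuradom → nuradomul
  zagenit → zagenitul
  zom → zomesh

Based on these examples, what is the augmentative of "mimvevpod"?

mimvevpodul

"mimvevpod" has 3 vowels. The stems with 3 vowels (suzulnom → suzulnomul, zagenit → zagenitul, nuradom → nuradomul) add -ul.
The other pattern: stems with 1 vowel add -esh.
So mimvevpod → mimvevpodul.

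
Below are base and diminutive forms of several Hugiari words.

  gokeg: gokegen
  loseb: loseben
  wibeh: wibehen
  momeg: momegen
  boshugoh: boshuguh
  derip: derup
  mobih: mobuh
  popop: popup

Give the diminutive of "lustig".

lustug

wibeh and boshugoh both end in -h yet inflect differently (wibehen, boshuguh), so the final letter is not what conditions the rule; the last vowel is.
"lustig" has last vowel 'i'. The stems whose last vowel is 'i' (derip → derup, mobih → mobuh) change the last vowel to 'u'.
The other pattern: stems whose last vowel is 'e' add -en.
So lustig → lustug.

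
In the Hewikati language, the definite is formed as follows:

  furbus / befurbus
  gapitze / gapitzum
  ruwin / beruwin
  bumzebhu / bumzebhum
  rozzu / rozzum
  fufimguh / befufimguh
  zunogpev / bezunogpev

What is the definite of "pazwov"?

bepazwov

zunogpev and gapitze both have last vowel 'e' yet inflect differently (bezunogpev, gapitzum), so the last vowel is not what conditions the rule; whether the stem ends in a vowel or a consonant is.
"pazwov" ends in a consonant. The stems ending in a consonant (zunogpev → bezunogpev, furbus → befurbus, fufimguh → befufimguh) add the prefix be-.
So pazwov → bepazwov.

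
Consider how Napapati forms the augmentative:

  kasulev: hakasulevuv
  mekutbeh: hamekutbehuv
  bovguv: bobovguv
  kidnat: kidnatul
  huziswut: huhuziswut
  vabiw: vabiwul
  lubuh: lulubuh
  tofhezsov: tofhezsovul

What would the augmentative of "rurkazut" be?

rururkazut

"rurkazut" has last vowel 'u'. The stems whose last vowel is 'u' (lubuh → lulubuh, huziswut → huhuziswut, bovguv → bobovguv) repeat the first consonant+vowel as a prefix.
So rurkazut → rururkazut.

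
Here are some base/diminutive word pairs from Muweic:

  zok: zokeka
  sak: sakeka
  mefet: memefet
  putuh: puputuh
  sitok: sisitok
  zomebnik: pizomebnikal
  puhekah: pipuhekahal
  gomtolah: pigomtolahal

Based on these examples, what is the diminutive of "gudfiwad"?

pigudfiwadal

zok and sitok both end in -k yet inflect differently (zokeka, sisitok), so the final letter is not what conditions the rule; the number of vowels is.
"gudfiwad" has 3 vowels. The stems with 3 vowels (zomebnik → pizomebnikal, puhekah → pipuhekahal, gomtolah → pigomtolahal) add pi- … -al around the stem.
The other patterns: stems with 1 vowel add -eka; stems with 2 vowels repeat the first consonant+vowel as a prefix.
So gudfiwad → pigudfiwadal.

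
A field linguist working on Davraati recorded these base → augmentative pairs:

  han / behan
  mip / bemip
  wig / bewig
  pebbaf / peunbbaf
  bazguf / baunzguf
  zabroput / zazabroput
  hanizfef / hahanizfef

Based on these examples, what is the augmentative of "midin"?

pebbaf and hanizfef both end in -f yet inflect differently (peunbbaf, hahanizfef), so the final letter is not what conditions the rule; the number of vowels is.
"midin" has 2 vowels. The stems with 2 vowels (pebbaf → peunbbaf, bazguf → baunzguf) insert -un- after the first vowel.
So midin → miundin.

miundin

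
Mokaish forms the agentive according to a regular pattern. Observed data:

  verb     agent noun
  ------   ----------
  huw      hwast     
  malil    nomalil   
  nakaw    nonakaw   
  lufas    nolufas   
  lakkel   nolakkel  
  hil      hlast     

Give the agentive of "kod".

huw and nakaw both end in -w yet inflect differently (hwast, nonakaw), so the final letter is not what conditions the rule; the number of vowels is.
"kod" has 1 vowel. The stems with 1 vowel (hil → hlast, huw → hwast) delete the last vowel and add -ast.
The other pattern: stems with 2 vowels add the prefix no-.
So kod → kdast.

kdast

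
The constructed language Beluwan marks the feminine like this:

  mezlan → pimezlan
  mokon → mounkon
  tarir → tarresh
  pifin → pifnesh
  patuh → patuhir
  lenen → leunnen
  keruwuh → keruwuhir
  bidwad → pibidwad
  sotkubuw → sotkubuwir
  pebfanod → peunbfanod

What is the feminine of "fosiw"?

foswesh

"fosiw" has last vowel 'i'. The stems whose last vowel is 'i' (pifin → pifnesh, tarir → tarresh) delete the last vowel and add -esh.
The other patterns: stems whose last vowel is 'u' add -ir; stems whose last vowel is 'a' add the prefix pi-; stems whose last vowel is 'e' or 'o' insert -un- after the first vowel.
So fosiw → foswesh.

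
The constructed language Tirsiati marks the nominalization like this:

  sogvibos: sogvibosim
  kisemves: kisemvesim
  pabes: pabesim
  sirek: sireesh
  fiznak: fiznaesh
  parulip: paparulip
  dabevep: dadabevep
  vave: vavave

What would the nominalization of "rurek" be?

rureesh

kisemves and sirek both have last vowel 'e' yet inflect differently (kisemvesim, sireesh), so the last vowel is not what conditions the rule; the final letter is.
"rurek" ends in -k. The stems ending in -k (sirek → sireesh, fiznak → fiznaesh) drop the final letter and add -esh.
The other patterns: stems ending in -s add -im; stems ending in -e or -p repeat the first consonant+vowel as a prefix.
So rurek → rureesh.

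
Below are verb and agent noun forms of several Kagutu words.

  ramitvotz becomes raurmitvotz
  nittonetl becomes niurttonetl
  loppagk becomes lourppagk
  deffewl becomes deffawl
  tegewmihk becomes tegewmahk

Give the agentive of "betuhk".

nittonetl and deffewl both end in -l yet inflect differently (niurttonetl, deffawl), so the final letter is not what conditions the rule; the second-to-last letter is.
"betuhk" has second-to-last letter 'h'. The one such stem in the data (tegewmihk → tegewmahk) changes the last vowel to 'a' (as does deffewl), so the same rule applies.
The other pattern: stems whose second-to-last letter is 'g' or 't' insert -ur- after the first vowel.
So betuhk → betahk.

betahk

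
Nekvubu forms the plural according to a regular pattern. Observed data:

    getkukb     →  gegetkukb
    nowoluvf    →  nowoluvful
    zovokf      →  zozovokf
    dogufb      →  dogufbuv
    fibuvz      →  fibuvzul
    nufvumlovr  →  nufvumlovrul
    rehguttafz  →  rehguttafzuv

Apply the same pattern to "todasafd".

todasafduv

nowoluvf and zovokf both end in -f yet inflect differently (nowoluvful, zozovokf), so the final letter is not what conditions the rule; the second-to-last letter is.
"todasafd" has second-to-last letter 'f'. The stems whose second-to-last letter is 'f' (rehguttafz → rehguttafzuv, dogufb → dogufbuv) add -uv.
So todasafd → todasafduv.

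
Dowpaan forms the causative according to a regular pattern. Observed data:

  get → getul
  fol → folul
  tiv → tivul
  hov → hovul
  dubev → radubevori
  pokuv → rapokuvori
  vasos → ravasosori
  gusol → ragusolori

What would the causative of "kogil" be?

rakogilori

tiv and dubev both end in -v yet inflect differently (tivul, radubevori), so the final letter is not what conditions the rule; the number of vowels is.
"kogil" has 2 vowels. The stems with 2 vowels (dubev → radubevori, pokuv → rapokuvori, vasos → ravasosori) add ra- … -ori around the stem.
The other pattern: stems with 1 vowel add -ul.
So kogil → rakogilori.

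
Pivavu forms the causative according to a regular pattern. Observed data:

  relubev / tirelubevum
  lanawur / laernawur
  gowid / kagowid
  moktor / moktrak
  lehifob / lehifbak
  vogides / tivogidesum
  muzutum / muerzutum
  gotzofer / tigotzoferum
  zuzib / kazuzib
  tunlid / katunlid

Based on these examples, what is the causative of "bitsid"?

kabitsid

"bitsid" has last vowel 'i'. The stems whose last vowel is 'i' (zuzib → kazuzib, gowid → kagowid, tunlid → katunlid) add the prefix ka-.
The other patterns: stems whose last vowel is 'u' insert -er- after the first vowel; stems whose last vowel is 'o' delete the last vowel and add -ak; stems whose last vowel is 'e' add ti- … -um around the stem.
So bitsid → kabitsid.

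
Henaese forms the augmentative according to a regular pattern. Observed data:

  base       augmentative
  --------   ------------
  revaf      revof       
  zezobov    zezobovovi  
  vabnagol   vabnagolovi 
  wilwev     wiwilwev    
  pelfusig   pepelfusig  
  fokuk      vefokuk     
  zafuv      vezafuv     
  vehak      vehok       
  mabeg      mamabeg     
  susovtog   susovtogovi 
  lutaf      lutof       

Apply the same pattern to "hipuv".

zezobov and zafuv both end in -v yet inflect differently (zezobovovi, vezafuv), so the final letter is not what conditions the rule; the last vowel is.
"hipuv" has last vowel 'u'. The stems whose last vowel is 'u' (fokuk → vefokuk, zafuv → vezafuv) add the prefix ve-.
The other patterns: stems whose last vowel is 'o' add -ovi; stems whose last vowel is 'e' or 'i' repeat the first consonant+vowel as a prefix; stems whose last vowel is 'a' change the last vowel to 'o'.
So hipuv → vehipuv.

vehipuv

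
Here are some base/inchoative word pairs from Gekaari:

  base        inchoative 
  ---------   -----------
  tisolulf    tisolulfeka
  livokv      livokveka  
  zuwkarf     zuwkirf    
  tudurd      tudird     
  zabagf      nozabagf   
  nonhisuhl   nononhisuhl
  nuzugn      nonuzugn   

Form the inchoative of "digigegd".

tisolulf and zuwkarf both end in -f yet inflect differently (tisolulfeka, zuwkirf), so the final letter is not what conditions the rule; the second-to-last letter is.
"digigegd" has second-to-last letter 'g'. The stems whose second-to-last letter is 'g' (zabagf → nozabagf, nuzugn → nonuzugn) add the prefix no-.
So digigegd → nodigigegd.

nodigigegd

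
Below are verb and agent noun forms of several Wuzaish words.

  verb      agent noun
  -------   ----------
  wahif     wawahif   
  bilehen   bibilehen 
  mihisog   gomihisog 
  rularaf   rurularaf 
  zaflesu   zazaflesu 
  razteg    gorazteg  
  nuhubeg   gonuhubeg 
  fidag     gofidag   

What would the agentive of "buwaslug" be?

gobuwaslug

fidag and rularaf both have last vowel 'a' yet inflect differently (gofidag, rurularaf), so the last vowel is not what conditions the rule; the final letter is.
"buwaslug" ends in -g. The stems ending in -g (nuhubeg → gonuhubeg, razteg → gorazteg, fidag → gofidag) add the prefix go-.
So buwaslug → gobuwaslug.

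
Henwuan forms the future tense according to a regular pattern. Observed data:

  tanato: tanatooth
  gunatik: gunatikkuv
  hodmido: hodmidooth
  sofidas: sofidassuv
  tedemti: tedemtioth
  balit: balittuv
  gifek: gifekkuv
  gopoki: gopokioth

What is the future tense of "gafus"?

tedemti and balit both have last vowel 'i' yet inflect differently (tedemtioth, balittuv), so the last vowel is not what conditions the rule; whether the stem ends in a vowel or a consonant is.
"gafus" ends in a consonant. The stems ending in a consonant (balit → balittuv, gunatik → gunatikkuv, gifek → gifekkuv) double the final consonant and add -uv.
The other pattern: stems ending in a vowel add -oth.
So gafus → gafussuv.

gafussuv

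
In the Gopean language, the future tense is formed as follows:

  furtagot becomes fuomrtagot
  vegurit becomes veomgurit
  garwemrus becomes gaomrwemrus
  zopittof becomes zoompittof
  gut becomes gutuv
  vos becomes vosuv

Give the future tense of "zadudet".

zaomdudet

furtagot and gut both end in -t yet inflect differently (fuomrtagot, gutuv), so the final letter is not what conditions the rule; the number of vowels is.
"zadudet" has 3 vowels. The stems with 3 vowels (furtagot → fuomrtagot, vegurit → veomgurit, garwemrus → gaomrwemrus) insert -om- after the first vowel.
So zadudet → zaomdudet.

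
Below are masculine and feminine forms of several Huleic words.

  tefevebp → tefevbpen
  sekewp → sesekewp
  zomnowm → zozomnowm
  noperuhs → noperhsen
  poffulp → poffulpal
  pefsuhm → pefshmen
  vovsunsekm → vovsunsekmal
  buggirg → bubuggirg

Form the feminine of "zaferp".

zazaferp

sekewp and poffulp both end in -p yet inflect differently (sesekewp, poffulpal), so the final letter is not what conditions the rule; the second-to-last letter is.
"zaferp" has second-to-last letter 'r'. The one such stem in the data (buggirg → bubuggirg) repeats the first consonant+vowel as a prefix (as do sekewp, zomnowm), so the same rule applies.
The other patterns: stems whose second-to-last letter is 'k' or 'l' add -al; stems whose second-to-last letter is 'b' or 'h' delete the last vowel and add -en.
So zaferp → zazaferp.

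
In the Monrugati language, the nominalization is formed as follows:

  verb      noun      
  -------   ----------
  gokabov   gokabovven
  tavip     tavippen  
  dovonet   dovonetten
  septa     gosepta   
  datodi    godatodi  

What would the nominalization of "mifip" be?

tavip and datodi both have last vowel 'i' yet inflect differently (tavippen, godatodi), so the last vowel is not what conditions the rule; whether the stem ends in a vowel or a consonant is.
"mifip" ends in a consonant. The stems ending in a consonant (gokabov → gokabovven, tavip → tavippen, dovonet → dovonetten) double the final consonant and add -en.
So mifip → mifippen.

mifippen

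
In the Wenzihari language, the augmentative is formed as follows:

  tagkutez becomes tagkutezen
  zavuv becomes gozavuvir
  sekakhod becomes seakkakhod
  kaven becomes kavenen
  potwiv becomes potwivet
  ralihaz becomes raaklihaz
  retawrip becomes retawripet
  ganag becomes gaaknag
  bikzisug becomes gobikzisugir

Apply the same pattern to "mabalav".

potwiv and zavuv both end in -v yet inflect differently (potwivet, gozavuvir), so the final letter is not what conditions the rule; the last vowel is.
"mabalav" has last vowel 'a'. The stems whose last vowel is 'a' (ganag → gaaknag, ralihaz → raaklihaz) insert -ak- after the first vowel.
The other patterns: stems whose last vowel is 'i' add -et; stems whose last vowel is 'u' add go- … -ir around the stem; stems whose last vowel is 'e' add -en.
So mabalav → maakbalav.

maakbalav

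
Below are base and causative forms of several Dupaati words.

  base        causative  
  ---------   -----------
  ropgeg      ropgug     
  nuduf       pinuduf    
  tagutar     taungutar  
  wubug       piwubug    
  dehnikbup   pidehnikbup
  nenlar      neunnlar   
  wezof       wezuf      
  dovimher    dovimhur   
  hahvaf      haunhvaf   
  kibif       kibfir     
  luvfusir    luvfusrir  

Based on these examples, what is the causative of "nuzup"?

pinuzup

"nuzup" has last vowel 'u'. The stems whose last vowel is 'u' (wubug → piwubug, nuduf → pinuduf, dehnikbup → pidehnikbup) add the prefix pi-.
The other patterns: stems whose last vowel is 'a' insert -un- after the first vowel; stems whose last vowel is 'i' delete the last vowel and add -ir; stems whose last vowel is 'e' or 'o' change the last vowel to 'u'.
So nuzup → pinuzup.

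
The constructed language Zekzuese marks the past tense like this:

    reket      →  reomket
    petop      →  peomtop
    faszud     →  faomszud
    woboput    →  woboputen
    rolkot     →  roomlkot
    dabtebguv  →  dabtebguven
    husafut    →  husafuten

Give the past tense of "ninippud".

rolkot and woboput both end in -t yet inflect differently (roomlkot, woboputen), so the final letter is not what conditions the rule; the number of vowels is.
"ninippud" has 3 vowels. The stems with 3 vowels (woboput → woboputen, husafut → husafuten, dabtebguv → dabtebguven) add -en.
So ninippud → ninippuden.

ninippuden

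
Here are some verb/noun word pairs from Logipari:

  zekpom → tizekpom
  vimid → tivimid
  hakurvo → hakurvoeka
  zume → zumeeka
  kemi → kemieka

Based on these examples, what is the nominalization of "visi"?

visieka

zekpom and hakurvo both have last vowel 'o' yet inflect differently (tizekpom, hakurvoeka), so the last vowel is not what conditions the rule; whether the stem ends in a vowel or a consonant is.
"visi" ends in a vowel. The stems ending in a vowel (hakurvo → hakurvoeka, zume → zumeeka, kemi → kemieka) add -eka.
The other pattern: stems ending in a consonant add the prefix ti-.
So visi → visieka.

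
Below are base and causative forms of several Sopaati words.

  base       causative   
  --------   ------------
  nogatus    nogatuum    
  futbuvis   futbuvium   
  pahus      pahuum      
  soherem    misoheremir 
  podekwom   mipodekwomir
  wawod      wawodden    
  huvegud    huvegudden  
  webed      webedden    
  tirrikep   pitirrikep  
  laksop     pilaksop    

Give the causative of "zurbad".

zurbadden

podekwom and wawod both have last vowel 'o' yet inflect differently (mipodekwomir, wawodden), so the last vowel is not what conditions the rule; the final letter is.
"zurbad" ends in -d. The stems ending in -d (wawod → wawodden, huvegud → huvegudden, webed → webedden) double the final consonant and add -en.
The other patterns: stems ending in -s drop the final letter and add -um; stems ending in -m add mi- … -ir around the stem; stems ending in -p add the prefix pi-.
So zurbad → zurbadden.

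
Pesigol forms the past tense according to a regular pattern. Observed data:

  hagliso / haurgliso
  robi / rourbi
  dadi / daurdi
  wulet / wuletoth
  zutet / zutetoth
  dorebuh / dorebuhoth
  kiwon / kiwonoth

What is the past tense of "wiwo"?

"wiwo" ends in a vowel. The stems ending in a vowel (hagliso → haurgliso, robi → rourbi, dadi → daurdi) insert -ur- after the first vowel.
So wiwo → wiurwo.

wiurwo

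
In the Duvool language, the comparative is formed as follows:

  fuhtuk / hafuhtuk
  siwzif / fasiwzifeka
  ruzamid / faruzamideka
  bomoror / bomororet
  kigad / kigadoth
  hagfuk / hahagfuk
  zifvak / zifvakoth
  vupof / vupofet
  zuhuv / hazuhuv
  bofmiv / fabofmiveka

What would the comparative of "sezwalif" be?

zuhuv and bofmiv both end in -v yet inflect differently (hazuhuv, fabofmiveka), so the final letter is not what conditions the rule; the last vowel is.
"sezwalif" has last vowel 'i'. The stems whose last vowel is 'i' (ruzamid → faruzamideka, bofmiv → fabofmiveka, siwzif → fasiwzifeka) add fa- … -eka around the stem.
The other patterns: stems whose last vowel is 'o' add -et; stems whose last vowel is 'u' add the prefix ha-; stems whose last vowel is 'a' add -oth.
So sezwalif → fasezwalifeka.

fasezwalifeka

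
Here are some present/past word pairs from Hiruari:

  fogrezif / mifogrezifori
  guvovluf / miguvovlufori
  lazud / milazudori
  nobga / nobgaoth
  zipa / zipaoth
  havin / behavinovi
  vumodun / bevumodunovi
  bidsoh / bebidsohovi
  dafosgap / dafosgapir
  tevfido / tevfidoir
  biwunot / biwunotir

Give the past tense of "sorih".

fogrezif and havin both have last vowel 'i' yet inflect differently (mifogrezifori, behavinovi), so the last vowel is not what conditions the rule; the final letter is.
"sorih" ends in -h. The one such stem in the data (bidsoh → bebidsohovi) adds be- … -ovi around the stem, so the same rule applies.
So sorih → besorihovi.

besorihovi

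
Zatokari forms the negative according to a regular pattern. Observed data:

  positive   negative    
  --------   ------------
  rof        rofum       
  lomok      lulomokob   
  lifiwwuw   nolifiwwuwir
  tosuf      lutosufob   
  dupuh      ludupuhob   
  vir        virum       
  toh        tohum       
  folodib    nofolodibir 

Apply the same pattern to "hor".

rof and tosuf both end in -f yet inflect differently (rofum, lutosufob), so the final letter is not what conditions the rule; the number of vowels is.
"hor" has 1 vowel. The stems with 1 vowel (vir → virum, toh → tohum, rof → rofum) add -um.
So hor → horum.

horum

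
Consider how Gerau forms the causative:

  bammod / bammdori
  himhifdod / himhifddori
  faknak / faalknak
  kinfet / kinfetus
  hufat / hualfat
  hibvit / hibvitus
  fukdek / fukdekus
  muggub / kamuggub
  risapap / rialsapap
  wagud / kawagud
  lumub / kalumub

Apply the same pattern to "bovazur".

kabovazur

fukdek and faknak both end in -k yet inflect differently (fukdekus, faalknak), so the final letter is not what conditions the rule; the last vowel is.
"bovazur" has last vowel 'u'. The stems whose last vowel is 'u' (muggub → kamuggub, lumub → kalumub, wagud → kawagud) add the prefix ka-.
The other patterns: stems whose last vowel is 'e' or 'i' add -us; stems whose last vowel is 'a' insert -al- after the first vowel; stems whose last vowel is 'o' delete the last vowel and add -ori.
So bovazur → kabovazur.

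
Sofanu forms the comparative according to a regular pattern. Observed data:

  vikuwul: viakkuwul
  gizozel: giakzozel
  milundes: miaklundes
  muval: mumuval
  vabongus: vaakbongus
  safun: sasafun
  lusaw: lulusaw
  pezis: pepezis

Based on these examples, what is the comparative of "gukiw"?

gugukiw

vikuwul and muval both end in -l yet inflect differently (viakkuwul, mumuval), so the final letter is not what conditions the rule; the number of vowels is.
"gukiw" has 2 vowels. The stems with 2 vowels (lusaw → lulusaw, muval → mumuval, pezis → pepezis) repeat the first consonant+vowel as a prefix.
The other pattern: stems with 3 vowels insert -ak- after the first vowel.
So gukiw → gugukiw.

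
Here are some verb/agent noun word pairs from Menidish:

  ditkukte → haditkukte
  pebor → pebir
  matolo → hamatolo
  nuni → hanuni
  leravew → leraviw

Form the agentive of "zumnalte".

matolo and pebor both have last vowel 'o' yet inflect differently (hamatolo, pebir), so the last vowel is not what conditions the rule; whether the stem ends in a vowel or a consonant is.
"zumnalte" ends in a vowel. The stems ending in a vowel (matolo → hamatolo, nuni → hanuni, ditkukte → haditkukte) add the prefix ha-.
The other pattern: stems ending in a consonant change the last vowel to 'i'.
So zumnalte → hazumnalte.

hazumnalte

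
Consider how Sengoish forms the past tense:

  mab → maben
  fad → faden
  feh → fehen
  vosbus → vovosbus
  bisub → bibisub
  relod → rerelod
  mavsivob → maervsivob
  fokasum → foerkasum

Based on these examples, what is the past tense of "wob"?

woben

"wob" has 1 vowel. The stems with 1 vowel (mab → maben, fad → faden, feh → fehen) add -en.
So wob → woben.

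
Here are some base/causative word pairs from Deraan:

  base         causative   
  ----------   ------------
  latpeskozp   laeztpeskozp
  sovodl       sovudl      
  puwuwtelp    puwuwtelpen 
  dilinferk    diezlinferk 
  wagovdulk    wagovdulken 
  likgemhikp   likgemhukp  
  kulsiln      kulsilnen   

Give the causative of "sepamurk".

seezpamurk

likgemhikp and puwuwtelp both end in -p yet inflect differently (likgemhukp, puwuwtelpen), so the final letter is not what conditions the rule; the second-to-last letter is.
"sepamurk" has second-to-last letter 'r'. The one such stem in the data (dilinferk → diezlinferk) inserts -ez- after the first vowel (as does latpeskozp), so the same rule applies.
The other patterns: stems whose second-to-last letter is 'd' or 'k' change the last vowel to 'u'; stems whose second-to-last letter is 'l' add -en.
So sepamurk → seezpamurk.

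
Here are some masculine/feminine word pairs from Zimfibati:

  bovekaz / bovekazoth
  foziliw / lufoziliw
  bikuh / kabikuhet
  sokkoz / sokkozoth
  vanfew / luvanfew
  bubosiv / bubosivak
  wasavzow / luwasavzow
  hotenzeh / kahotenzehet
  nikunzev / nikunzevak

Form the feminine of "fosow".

lufosow

"fosow" ends in -w. The stems ending in -w (wasavzow → luwasavzow, foziliw → lufoziliw, vanfew → luvanfew) add the prefix lu-.
The other patterns: stems ending in -h add ka- … -et around the stem; stems ending in -v add -ak; stems ending in -z add -oth.
So fosow → lufosow.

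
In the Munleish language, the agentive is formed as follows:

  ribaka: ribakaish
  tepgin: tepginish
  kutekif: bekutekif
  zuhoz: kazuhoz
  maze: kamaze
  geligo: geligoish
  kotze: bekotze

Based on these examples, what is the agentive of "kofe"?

bekofe

maze and kotze both end in -e yet inflect differently (kamaze, bekotze), so the final letter is not what conditions the rule; the first letter is.
"kofe" begins with k-. The stems beginning with k- (kutekif → bekutekif, kotze → bekotze) add the prefix be-.
So kofe → bekofe.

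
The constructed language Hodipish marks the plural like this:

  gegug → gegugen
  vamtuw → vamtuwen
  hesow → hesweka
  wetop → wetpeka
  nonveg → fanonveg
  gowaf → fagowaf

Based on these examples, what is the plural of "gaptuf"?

vamtuw and hesow both end in -w yet inflect differently (vamtuwen, hesweka), so the final letter is not what conditions the rule; the last vowel is.
"gaptuf" has last vowel 'u'. The stems whose last vowel is 'u' (gegug → gegugen, vamtuw → vamtuwen) add -en.
The other patterns: stems whose last vowel is 'o' delete the last vowel and add -eka; stems whose last vowel is 'a' or 'e' add the prefix fa-.
So gaptuf → gaptufen.

gaptufen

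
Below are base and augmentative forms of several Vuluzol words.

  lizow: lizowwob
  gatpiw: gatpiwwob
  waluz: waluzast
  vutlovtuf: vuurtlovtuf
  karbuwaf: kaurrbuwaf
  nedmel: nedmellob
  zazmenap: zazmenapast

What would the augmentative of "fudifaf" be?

vutlovtuf and waluz both have last vowel 'u' yet inflect differently (vuurtlovtuf, waluzast), so the last vowel is not what conditions the rule; the final letter is.
"fudifaf" ends in -f. The stems ending in -f (vutlovtuf → vuurtlovtuf, karbuwaf → kaurrbuwaf) insert -ur- after the first vowel.
The other patterns: stems ending in -l or -w double the final consonant and add -ob; stems ending in -p or -z add -ast.
So fudifaf → fuurdifaf.

fuurdifaf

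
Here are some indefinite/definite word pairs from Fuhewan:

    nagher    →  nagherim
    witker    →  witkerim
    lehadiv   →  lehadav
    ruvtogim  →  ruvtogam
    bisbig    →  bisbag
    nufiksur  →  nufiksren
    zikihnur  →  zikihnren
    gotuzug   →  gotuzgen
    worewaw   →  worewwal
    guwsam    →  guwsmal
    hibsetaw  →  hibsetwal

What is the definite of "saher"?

nagher and nufiksur both end in -r yet inflect differently (nagherim, nufiksren), so the final letter is not what conditions the rule; the last vowel is.
"saher" has last vowel 'e'. The stems whose last vowel is 'e' (nagher → nagherim, witker → witkerim) add -im.
So saher → saherim.

saherim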